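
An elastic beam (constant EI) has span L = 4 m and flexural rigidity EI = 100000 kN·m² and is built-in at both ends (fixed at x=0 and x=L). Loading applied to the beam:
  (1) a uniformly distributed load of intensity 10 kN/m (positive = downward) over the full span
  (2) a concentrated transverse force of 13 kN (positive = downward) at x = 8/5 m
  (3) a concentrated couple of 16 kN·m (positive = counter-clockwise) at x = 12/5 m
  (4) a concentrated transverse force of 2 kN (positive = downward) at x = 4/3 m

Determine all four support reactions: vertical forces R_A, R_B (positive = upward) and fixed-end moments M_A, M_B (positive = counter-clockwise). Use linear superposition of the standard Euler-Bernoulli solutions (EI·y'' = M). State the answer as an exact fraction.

R_A = 120371/3375 kN, M_A = 91552/3375 kN·m, R_B = 65254/3375 kN, M_B = -57368/3375 kN·m

Load 1 — uniform load w=10 kN/m over full span:
  R_A = wL/2 = 10·4/2 = 20 kN
  M_A = wL²/12 = 10·4²/12 = 40/3 kN·m
  R_B = wL/2 = 10·4/2 = 20 kN
  M_B = -wL²/12 = -10·4²/12 = -40/3 kN·m
Load 2 — point force P=13 kN at a=8/5 m (b=L-a=12/5):
  R_A = Pb²(3a+b)/L³ = 13·(12/5)²·(3·(8/5)+(12/5))/4³ = 1053/125 kN
  M_A = Pab²/L² = 13·(8/5)·(12/5)²/4² = 936/125 kN·m
  R_B = Pa²(a+3b)/L³ = 13·(8/5)²·((8/5)+3·(12/5))/4³ = 572/125 kN
  M_B = -Pa²b/L² = -13·(8/5)²·(12/5)/4² = -624/125 kN·m
Load 3 — applied couple M₀=16 kN·m at a=12/5 m (b=L-a=8/5):
  R_A = 6M₀ab/L³ = 6·16·(12/5)·(8/5)/4³ = 144/25 kN
  M_A = M₀b(2a-b)/L² = 16·(8/5)·(2·(12/5)-(8/5))/4² = 128/25 kN·m
  R_B = -6M₀ab/L³ = -6·16·(12/5)·(8/5)/4³ = -144/25 kN
  M_B = M₀a(2b-a)/L² = 16·(12/5)·(2·(8/5)-(12/5))/4² = 48/25 kN·m
Load 4 — point force P=2 kN at a=4/3 m (b=L-a=8/3):
  R_A = Pb²(3a+b)/L³ = 2·(8/3)²·(3·(4/3)+(8/3))/4³ = 40/27 kN
  M_A = Pab²/L² = 2·(4/3)·(8/3)²/4² = 32/27 kN·m
  R_B = Pa²(a+3b)/L³ = 2·(4/3)²·((4/3)+3·(8/3))/4³ = 14/27 kN
  M_B = -Pa²b/L² = -2·(4/3)²·(8/3)/4² = -16/27 kN·m
Superposition: R_A = 120371/3375 kN, M_A = 91552/3375 kN·m, R_B = 65254/3375 kN, M_B = -57368/3375 kN·m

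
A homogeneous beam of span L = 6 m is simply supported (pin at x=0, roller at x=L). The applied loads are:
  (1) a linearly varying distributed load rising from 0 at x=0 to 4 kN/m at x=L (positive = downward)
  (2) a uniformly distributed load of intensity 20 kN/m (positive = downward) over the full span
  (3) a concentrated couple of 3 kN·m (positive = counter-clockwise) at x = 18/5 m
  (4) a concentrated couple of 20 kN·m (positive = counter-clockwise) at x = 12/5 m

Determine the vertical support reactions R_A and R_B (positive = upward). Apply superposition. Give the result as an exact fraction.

R_A = 407/6 kN, R_B = 385/6 kN

Load 1 — triangular load w₀=4 kN/m (0→w₀ over full span):
  R_A = w₀L/6 = 4·6/6 = 4 kN
  R_B = w₀L/3 = 4·6/3 = 8 kN
Load 2 — uniform load w=20 kN/m over full span:
  R_A = wL/2 = 20·6/2 = 60 kN
  R_B = wL/2 = 20·6/2 = 60 kN
Load 3 — applied couple M₀=3 kN·m at a=18/5 m (b=L-a=12/5):
  R_A = M₀/L = 3/6 = 1/2 kN
  R_B = -M₀/L = -3/6 = -1/2 kN
Load 4 — applied couple M₀=20 kN·m at a=12/5 m (b=L-a=18/5):
  R_A = M₀/L = 20/6 = 10/3 kN
  R_B = -M₀/L = -20/6 = -10/3 kN
Superposition: R_A = 407/6 kN, R_B = 385/6 kN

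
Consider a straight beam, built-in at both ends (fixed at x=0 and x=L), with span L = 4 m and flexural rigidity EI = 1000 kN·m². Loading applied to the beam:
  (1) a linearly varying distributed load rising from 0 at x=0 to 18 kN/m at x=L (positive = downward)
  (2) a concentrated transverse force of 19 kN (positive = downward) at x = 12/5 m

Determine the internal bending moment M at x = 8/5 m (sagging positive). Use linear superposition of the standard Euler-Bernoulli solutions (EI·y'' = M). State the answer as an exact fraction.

Load 1 — triangular load w₀=18 kN/m (0→w₀ over full span):
  M_1 = 3w₀Lx/20 - w₀L²/30 - w₀x³/(6L) = 3·18·4·(8/5)/20 - 18·4²/30 - 18·(8/5)³/(6·4) = 576/125 kN·m
Load 2 — point force P=19 kN at a=12/5 m (b=L-a=8/5):
  M_2 = Pb²(3a+b)x/L³ - Pab²/L²  [x≤a] = 19·(8/5)²·(3·(12/5)+(8/5))·(8/5)/4³ - 19·(12/5)·(8/5)²/4² = 2128/625 kN·m
Superposition: M = Σ M_i = 5008/625 kN·m ≈ 8.012800 kN·m

M(8/5) = 5008/625 kN·m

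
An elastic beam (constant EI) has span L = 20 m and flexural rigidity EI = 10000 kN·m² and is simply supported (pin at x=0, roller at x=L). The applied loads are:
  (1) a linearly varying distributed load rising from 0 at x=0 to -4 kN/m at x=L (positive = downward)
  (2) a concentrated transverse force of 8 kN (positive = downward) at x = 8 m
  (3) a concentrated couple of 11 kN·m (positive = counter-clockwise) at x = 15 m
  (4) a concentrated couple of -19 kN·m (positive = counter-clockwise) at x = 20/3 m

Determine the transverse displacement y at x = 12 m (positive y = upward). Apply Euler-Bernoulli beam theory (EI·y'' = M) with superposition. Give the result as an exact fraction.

Load 1 — triangular load w₀=-4 kN/m (0→w₀ over full span):
  y_1 = -w₀x(7L⁴-10L²x²+3x⁴)/(360LEI) = -(-4)·12·(7·20⁴-10·20²·12²+3·12⁴)/(360·20·10000) = 18944/46875 m
Load 2 — point force P=8 kN at a=8 m (b=L-a=12):
  y_2 = -Pa(L-x)(2Lx-a²-x²)/(6LEI)  [x>a] = -8·8·(20-12)·(2·20·12-8²-12²)/(6·20·10000) = -1088/9375 m
Load 3 — applied couple M₀=11 kN·m at a=15 m (b=L-a=5):
  y_3 = (M₀x³/(6L)+C₁x)/EI  [x≤a] with C₁=M₀(3b²-L²)/(6L)=-715/24 = (11·12³/(6·20)+(-715/24)·12)/10000 = -1991/100000 m
Load 4 — applied couple M₀=-19 kN·m at a=20/3 m (b=L-a=40/3):
  y_4 = (M₀x³/(6L)-M₀(x-a)²/2+C₁x)/EI  [x>a] with C₁=M₀(3b²-L²)/(6L)=-190/9 = ((-19)·12³/(6·20)-(-19)·(12-(20/3))²/2+(-190/9)·12)/10000 = -722/28125 m
Superposition: y = Σ y_i = 1091269/4500000 m ≈ 0.242504 m

y(12) = 1091269/4500000 m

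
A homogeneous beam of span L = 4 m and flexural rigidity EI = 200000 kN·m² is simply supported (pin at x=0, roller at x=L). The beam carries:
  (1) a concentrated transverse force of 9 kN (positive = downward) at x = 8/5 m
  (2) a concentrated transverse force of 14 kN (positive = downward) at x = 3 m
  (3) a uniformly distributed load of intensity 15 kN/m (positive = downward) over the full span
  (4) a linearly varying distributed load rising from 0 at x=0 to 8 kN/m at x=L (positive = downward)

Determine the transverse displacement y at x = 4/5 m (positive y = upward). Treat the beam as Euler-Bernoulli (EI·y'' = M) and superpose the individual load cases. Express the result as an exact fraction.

Load 1 — point force P=9 kN at a=8/5 m (b=L-a=12/5):
  y_1 = -Pbx(L²-b²-x²)/(6LEI)  [x≤a] = -9·(12/5)·(4/5)·(4²-(12/5)²-(4/5)²)/(6·4·200000) = -27/781250 m
Load 2 — point force P=14 kN at a=3 m (b=L-a=1):
  y_2 = -Pbx(L²-b²-x²)/(6LEI)  [x≤a] = -14·1·(4/5)·(4²-1²-(4/5)²)/(6·4·200000) = -2513/75000000 m
Load 3 — uniform load w=15 kN/m over full span:
  y_3 = -wx(L³-2Lx²+x³)/(24EI) = -15·(4/5)·(4³-2·4·(4/5)²+(4/5)³)/(24·200000) = -58/390625 m
Load 4 — triangular load w₀=8 kN/m (0→w₀ over full span):
  y_4 = -w₀x(7L⁴-10L²x²+3x⁴)/(360LEI) = -8·(4/5)·(7·4⁴-10·4²·(4/5)²+3·(4/5)⁴)/(360·4·200000) = -5504/146484375 m
Superposition: y = Σ y_i = -794127/3125000000 m ≈ -0.000254 m

y(4/5) = -794127/3125000000 m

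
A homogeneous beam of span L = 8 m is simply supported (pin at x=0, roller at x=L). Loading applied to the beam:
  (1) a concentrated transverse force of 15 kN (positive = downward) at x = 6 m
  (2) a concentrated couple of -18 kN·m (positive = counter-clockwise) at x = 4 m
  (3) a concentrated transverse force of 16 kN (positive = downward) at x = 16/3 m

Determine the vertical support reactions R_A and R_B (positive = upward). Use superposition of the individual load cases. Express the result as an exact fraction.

Load 1 — point force P=15 kN at a=6 m (b=L-a=2):
  R_A = Pb/L = 15·2/8 = 15/4 kN
  R_B = Pa/L = 15·6/8 = 45/4 kN
Load 2 — applied couple M₀=-18 kN·m at a=4 m (b=L-a=4):
  R_A = M₀/L = (-18)/8 = -9/4 kN
  R_B = -M₀/L = -(-18)/8 = 9/4 kN
Load 3 — point force P=16 kN at a=16/3 m (b=L-a=8/3):
  R_A = Pb/L = 16·(8/3)/8 = 16/3 kN
  R_B = Pa/L = 16·(16/3)/8 = 32/3 kN
Superposition: R_A = 41/6 kN, R_B = 145/6 kN

R_A = 41/6 kN, R_B = 145/6 kN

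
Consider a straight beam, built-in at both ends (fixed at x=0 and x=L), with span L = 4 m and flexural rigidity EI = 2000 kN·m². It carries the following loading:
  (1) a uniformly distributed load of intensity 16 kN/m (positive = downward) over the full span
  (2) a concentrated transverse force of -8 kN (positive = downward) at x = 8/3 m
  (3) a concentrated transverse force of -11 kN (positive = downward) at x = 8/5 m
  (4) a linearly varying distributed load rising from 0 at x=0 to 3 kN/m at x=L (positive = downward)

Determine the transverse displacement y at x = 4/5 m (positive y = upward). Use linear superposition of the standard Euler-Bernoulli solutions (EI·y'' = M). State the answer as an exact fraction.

y(4/5) = -215846/158203125 m

Load 1 — uniform load w=16 kN/m over full span:
  y_1 = -wx²(L-x)²/(24EI) = -16·(4/5)²·(4-(4/5))²/(24·2000) = -512/234375 m
Load 2 — point force P=-8 kN at a=8/3 m (b=L-a=4/3):
  y_2 = -Pb²x²(3aL-(3a+b)x)/(6L³EI)  [x≤a] = -(-8)·(4/3)²·(4/5)²·(3·(8/3)·4-(3·(8/3)+(4/3))·(4/5))/(6·4³·2000) = 368/1265625 m
Load 3 — point force P=-11 kN at a=8/5 m (b=L-a=12/5):
  y_3 = -Pb²x²(3aL-(3a+b)x)/(6L³EI)  [x≤a] = -(-11)·(12/5)²·(4/5)²·(3·(8/5)·4-(3·(8/5)+(12/5))·(4/5))/(6·4³·2000) = 1386/1953125 m
Load 4 — triangular load w₀=3 kN/m (0→w₀ over full span):
  y_4 = -w₀x²(L-x)²(x+2L)/(120LEI) = -3·(4/5)²·(4-(4/5))²·((4/5)+2·4)/(120·4·2000) = -352/1953125 m
Superposition: y = Σ y_i = -215846/158203125 m ≈ -0.001364 m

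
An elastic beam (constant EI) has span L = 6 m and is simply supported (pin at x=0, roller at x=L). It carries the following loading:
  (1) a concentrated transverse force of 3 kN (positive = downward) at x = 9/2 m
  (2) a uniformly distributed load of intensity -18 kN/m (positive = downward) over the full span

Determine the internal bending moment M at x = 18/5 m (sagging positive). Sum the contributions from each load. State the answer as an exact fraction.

Load 1 — point force P=3 kN at a=9/2 m (b=L-a=3/2):
  M_1 = Pbx/L  [x≤a] = 3·(3/2)·(18/5)/6 = 27/10 kN·m
Load 2 — uniform load w=-18 kN/m over full span:
  M_2 = wx(L-x)/2 = (-18)·(18/5)·(6-(18/5))/2 = -1944/25 kN·m
Superposition: M = Σ M_i = -3753/50 kN·m ≈ -75.060000 kN·m

M(18/5) = -3753/50 kN·m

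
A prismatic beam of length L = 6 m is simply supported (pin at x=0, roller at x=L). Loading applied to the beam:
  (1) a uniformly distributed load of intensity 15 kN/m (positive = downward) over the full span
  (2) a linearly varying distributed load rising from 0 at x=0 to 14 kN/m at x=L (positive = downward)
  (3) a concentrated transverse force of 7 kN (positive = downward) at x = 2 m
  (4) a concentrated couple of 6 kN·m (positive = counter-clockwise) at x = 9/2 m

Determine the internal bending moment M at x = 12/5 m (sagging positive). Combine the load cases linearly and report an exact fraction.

Load 1 — uniform load w=15 kN/m over full span:
  M_1 = wx(L-x)/2 = 15·(12/5)·(6-(12/5))/2 = 324/5 kN·m
Load 2 — triangular load w₀=14 kN/m (0→w₀ over full span):
  M_2 = w₀Lx/6 - w₀x³/(6L) = 14·6·(12/5)/6 - 14·(12/5)³/(6·6) = 3528/125 kN·m
Load 3 — point force P=7 kN at a=2 m (b=L-a=4):
  M_3 = Pa(L-x)/L  [x>a] = 7·2·(6-(12/5))/6 = 42/5 kN·m
Load 4 — applied couple M₀=6 kN·m at a=9/2 m (b=L-a=3/2):
  M_4 = M₀x/L  [x≤a] = 6·(12/5)/6 = 12/5 kN·m
Superposition: M = Σ M_i = 12978/125 kN·m ≈ 103.824000 kN·m

M(12/5) = 12978/125 kN·m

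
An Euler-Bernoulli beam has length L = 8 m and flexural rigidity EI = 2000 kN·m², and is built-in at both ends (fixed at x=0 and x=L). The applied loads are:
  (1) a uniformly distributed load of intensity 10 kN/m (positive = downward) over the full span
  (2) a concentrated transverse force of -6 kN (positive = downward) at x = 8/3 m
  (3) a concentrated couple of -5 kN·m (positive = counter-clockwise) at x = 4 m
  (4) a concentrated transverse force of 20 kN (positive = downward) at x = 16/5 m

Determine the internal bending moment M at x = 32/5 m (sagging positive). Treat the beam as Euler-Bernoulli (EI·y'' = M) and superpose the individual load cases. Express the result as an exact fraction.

M(32/5) = -7369/1500 kN·m

Load 1 — uniform load w=10 kN/m over full span:
  M_1 = wLx/2 - wL²/12 - wx²/2 = 10·8·(32/5)/2 - 10·8²/12 - 10·(32/5)²/2 = -32/15 kN·m
Load 2 — point force P=-6 kN at a=8/3 m (b=L-a=16/3):
  M_2 = Pa²(a+3b)(L-x)/L³ - Pa²b/L²  [x>a] = (-6)·(8/3)²·((8/3)+3·(16/3))·(8-(32/5))/8³ - (-6)·(8/3)²·(16/3)/8² = 16/15 kN·m
Load 3 — applied couple M₀=-5 kN·m at a=4 m (b=L-a=4):
  M_3 = R_Ax - M_A - M₀  [x>a] with R_A=-15/16, M_A=-5/4 = (-15/16)·(32/5) - (-5/4) - (-5) = 1/4 kN·m
Load 4 — point force P=20 kN at a=16/5 m (b=L-a=24/5):
  M_4 = Pa²(a+3b)(L-x)/L³ - Pa²b/L²  [x>a] = 20·(16/5)²·((16/5)+3·(24/5))·(8-(32/5))/8³ - 20·(16/5)²·(24/5)/8² = -512/125 kN·m
Superposition: M = Σ M_i = -7369/1500 kN·m ≈ -4.912667 kN·m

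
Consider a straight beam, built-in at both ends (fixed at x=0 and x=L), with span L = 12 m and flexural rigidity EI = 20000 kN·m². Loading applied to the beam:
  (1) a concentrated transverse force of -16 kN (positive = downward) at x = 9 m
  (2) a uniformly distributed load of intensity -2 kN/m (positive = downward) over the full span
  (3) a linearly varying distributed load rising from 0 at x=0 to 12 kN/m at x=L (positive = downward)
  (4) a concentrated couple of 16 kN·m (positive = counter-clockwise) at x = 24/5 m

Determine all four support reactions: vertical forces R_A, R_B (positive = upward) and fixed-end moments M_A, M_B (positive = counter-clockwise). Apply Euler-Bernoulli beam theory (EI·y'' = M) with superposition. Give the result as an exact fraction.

Load 1 — point force P=-16 kN at a=9 m (b=L-a=3):
  R_A = Pb²(3a+b)/L³ = (-16)·3²·(3·9+3)/12³ = -5/2 kN
  M_A = Pab²/L² = (-16)·9·3²/12² = -9 kN·m
  R_B = Pa²(a+3b)/L³ = (-16)·9²·(9+3·3)/12³ = -27/2 kN
  M_B = -Pa²b/L² = -(-16)·9²·3/12² = 27 kN·m
Load 2 — uniform load w=-2 kN/m over full span:
  R_A = wL/2 = (-2)·12/2 = -12 kN
  M_A = wL²/12 = (-2)·12²/12 = -24 kN·m
  R_B = wL/2 = (-2)·12/2 = -12 kN
  M_B = -wL²/12 = -(-2)·12²/12 = 24 kN·m
Load 3 — triangular load w₀=12 kN/m (0→w₀ over full span):
  R_A = 3w₀L/20 = 3·12·12/20 = 108/5 kN
  M_A = w₀L²/30 = 12·12²/30 = 288/5 kN·m
  R_B = 7w₀L/20 = 7·12·12/20 = 252/5 kN
  M_B = -w₀L²/20 = -12·12²/20 = -432/5 kN·m
Load 4 — applied couple M₀=16 kN·m at a=24/5 m (b=L-a=36/5):
  R_A = 6M₀ab/L³ = 6·16·(24/5)·(36/5)/12³ = 48/25 kN
  M_A = M₀b(2a-b)/L² = 16·(36/5)·(2·(24/5)-(36/5))/12² = 48/25 kN·m
  R_B = -6M₀ab/L³ = -6·16·(24/5)·(36/5)/12³ = -48/25 kN
  M_B = M₀a(2b-a)/L² = 16·(24/5)·(2·(36/5)-(24/5))/12² = 128/25 kN·m
Superposition: R_A = 451/50 kN, M_A = 663/25 kN·m, R_B = 1149/50 kN, M_B = -757/25 kN·m

R_A = 451/50 kN, M_A = 663/25 kN·m, R_B = 1149/50 kN, M_B = -757/25 kN·m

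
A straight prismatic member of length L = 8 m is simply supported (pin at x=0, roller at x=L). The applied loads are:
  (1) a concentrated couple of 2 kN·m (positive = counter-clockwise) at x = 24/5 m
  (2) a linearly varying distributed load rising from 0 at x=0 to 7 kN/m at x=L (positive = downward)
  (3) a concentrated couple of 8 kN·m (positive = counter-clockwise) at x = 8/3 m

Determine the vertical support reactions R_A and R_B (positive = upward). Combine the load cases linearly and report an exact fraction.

Load 1 — applied couple M₀=2 kN·m at a=24/5 m (b=L-a=16/5):
  R_A = M₀/L = 2/8 = 1/4 kN
  R_B = -M₀/L = -2/8 = -1/4 kN
Load 2 — triangular load w₀=7 kN/m (0→w₀ over full span):
  R_A = w₀L/6 = 7·8/6 = 28/3 kN
  R_B = w₀L/3 = 7·8/3 = 56/3 kN
Load 3 — applied couple M₀=8 kN·m at a=8/3 m (b=L-a=16/3):
  R_A = M₀/L = 8/8 = 1 kN
  R_B = -M₀/L = -8/8 = -1 kN
Superposition: R_A = 127/12 kN, R_B = 209/12 kN

R_A = 127/12 kN, R_B = 209/12 kN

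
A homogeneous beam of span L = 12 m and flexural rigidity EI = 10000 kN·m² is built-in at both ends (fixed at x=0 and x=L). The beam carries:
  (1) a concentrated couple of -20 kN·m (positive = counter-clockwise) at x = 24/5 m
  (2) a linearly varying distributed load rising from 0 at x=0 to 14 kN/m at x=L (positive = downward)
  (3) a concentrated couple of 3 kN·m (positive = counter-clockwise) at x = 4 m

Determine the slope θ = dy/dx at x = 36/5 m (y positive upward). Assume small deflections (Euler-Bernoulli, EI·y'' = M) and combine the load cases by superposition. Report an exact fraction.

θ(36/5) = 3189/781250 rad

Load 1 — applied couple M₀=-20 kN·m at a=24/5 m (b=L-a=36/5):
  θ_1 = (R_Ax²/2 - M_Ax - M₀(x-a))/EI  [x>a] with R_A=-12/5, M_A=-12/5 = ((-12/5)·(36/5)²/2 - (-12/5)·(36/5) - (-20)·((36/5)-(24/5)))/10000 = 24/78125 rad
Load 2 — triangular load w₀=14 kN/m (0→w₀ over full span):
  θ_2 = -w₀(2x(L-x)(L-2x)(x+2L)+x²(L-x)²)/(120LEI) = -14·(2·(36/5)·(12-(36/5))·(12-2·(36/5))·((36/5)+2·12)+(36/5)²·(12-(36/5))²)/(120·12·10000) = 1512/390625 rad
Load 3 — applied couple M₀=3 kN·m at a=4 m (b=L-a=8):
  θ_3 = (R_Ax²/2 - M_Ax - M₀(x-a))/EI  [x>a] with R_A=1/3, M_A=0 = ((1/3)·(36/5)²/2 - 0·(36/5) - 3·((36/5)-4))/10000 = -3/31250 rad
Superposition: θ = Σ θ_i = 3189/781250 rad ≈ 0.004082 rad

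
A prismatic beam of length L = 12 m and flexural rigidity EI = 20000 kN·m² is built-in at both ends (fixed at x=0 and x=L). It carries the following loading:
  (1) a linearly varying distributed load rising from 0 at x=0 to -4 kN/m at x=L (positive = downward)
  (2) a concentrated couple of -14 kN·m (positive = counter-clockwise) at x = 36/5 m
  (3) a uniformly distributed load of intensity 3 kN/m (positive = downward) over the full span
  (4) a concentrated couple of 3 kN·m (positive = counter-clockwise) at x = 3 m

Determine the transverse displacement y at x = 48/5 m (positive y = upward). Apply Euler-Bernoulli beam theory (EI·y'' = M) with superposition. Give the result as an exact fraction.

y(48/5) = -491427/625000000 m

Load 1 — triangular load w₀=-4 kN/m (0→w₀ over full span):
  y_1 = -w₀x²(L-x)²(x+2L)/(120LEI) = -(-4)·(48/5)²·(12-(48/5))²·((48/5)+2·12)/(120·12·20000) = 24192/9765625 m
Load 2 — applied couple M₀=-14 kN·m at a=36/5 m (b=L-a=24/5):
  y_2 = (R_Ax³/6 - M_Ax²/2 - M₀(x-a)²/2)/EI  [x>a] with R_A=-42/25, M_A=-112/25 = ((-42/25)·(48/5)³/6 - (-112/25)·(48/5)²/2 - (-14)·((48/5)-(36/5))²/2)/20000 = -189/3906250 m
Load 3 — uniform load w=3 kN/m over full span:
  y_3 = -wx²(L-x)²/(24EI) = -3·(48/5)²·(12-(48/5))²/(24·20000) = -1296/390625 m
Load 4 — applied couple M₀=3 kN·m at a=3 m (b=L-a=9):
  y_4 = (R_Ax³/6 - M_Ax²/2 - M₀(x-a)²/2)/EI  [x>a] with R_A=9/32, M_A=-9/16 = ((9/32)·(48/5)³/6 - (-9/16)·(48/5)²/2 - 3·((48/5)-3)²/2)/20000 = 513/5000000 m
Superposition: y = Σ y_i = -491427/625000000 m ≈ -0.000786 m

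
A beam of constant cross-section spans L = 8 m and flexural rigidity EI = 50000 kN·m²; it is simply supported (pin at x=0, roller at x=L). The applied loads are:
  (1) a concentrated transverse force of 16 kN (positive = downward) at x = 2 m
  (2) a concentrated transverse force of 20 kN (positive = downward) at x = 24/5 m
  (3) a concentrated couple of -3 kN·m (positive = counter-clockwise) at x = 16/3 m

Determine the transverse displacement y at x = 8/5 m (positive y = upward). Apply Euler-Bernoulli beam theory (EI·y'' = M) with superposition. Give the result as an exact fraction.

Load 1 — point force P=16 kN at a=2 m (b=L-a=6):
  y_1 = -Pbx(L²-b²-x²)/(6LEI)  [x≤a] = -16·6·(8/5)·(8²-6²-(8/5)²)/(6·8·50000) = -636/390625 m
Load 2 — point force P=20 kN at a=24/5 m (b=L-a=16/5):
  y_2 = -Pbx(L²-b²-x²)/(6LEI)  [x≤a] = -20·(16/5)·(8/5)·(8²-(16/5)²-(8/5)²)/(6·8·50000) = -512/234375 m
Load 3 — applied couple M₀=-3 kN·m at a=16/3 m (b=L-a=8/3):
  y_3 = (M₀x³/(6L)+C₁x)/EI  [x≤a] with C₁=M₀(3b²-L²)/(6L)=8/3 = ((-3)·(8/5)³/(6·8)+(8/3)·(8/5))/50000 = 94/1171875 m
Superposition: y = Σ y_i = -1458/390625 m ≈ -0.003732 m

y(8/5) = -1458/390625 m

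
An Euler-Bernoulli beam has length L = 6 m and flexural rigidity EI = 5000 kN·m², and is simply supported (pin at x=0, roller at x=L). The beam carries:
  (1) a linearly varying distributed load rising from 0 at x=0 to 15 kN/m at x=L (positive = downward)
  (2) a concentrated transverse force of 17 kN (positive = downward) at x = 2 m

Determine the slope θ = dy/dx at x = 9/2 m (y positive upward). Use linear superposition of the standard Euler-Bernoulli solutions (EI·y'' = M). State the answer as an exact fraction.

Load 1 — triangular load w₀=15 kN/m (0→w₀ over full span):
  θ_1 = -w₀(7L⁴-30L²x²+15x⁴)/(360LEI) = -15·(7·6⁴-30·6²·(9/2)²+15·(9/2)⁴)/(360·6·5000) = 11817/1280000 rad
Load 2 — point force P=17 kN at a=2 m (b=L-a=4):
  θ_2 = -Pa(2L²-6Lx+3x²+a²)/(6LEI)  [x>a] = -17·2·(2·6²-6·6·(9/2)+3·(9/2)²+2²)/(6·6·5000) = 1717/360000 rad
Superposition: θ = Σ θ_i = 161297/11520000 rad ≈ 0.014001 rad

θ(9/2) = 161297/11520000 rad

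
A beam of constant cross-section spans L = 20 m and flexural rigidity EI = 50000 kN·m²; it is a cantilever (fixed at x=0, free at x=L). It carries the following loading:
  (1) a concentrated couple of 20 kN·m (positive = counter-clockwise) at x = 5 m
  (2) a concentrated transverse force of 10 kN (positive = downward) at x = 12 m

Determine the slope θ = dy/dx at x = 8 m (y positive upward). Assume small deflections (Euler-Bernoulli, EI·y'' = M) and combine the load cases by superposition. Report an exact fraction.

θ(8) = -27/2500 rad

Load 1 — applied couple M₀=20 kN·m at a=5 m (b=L-a=15):
  θ_1 = M₀a/EI  [x>a] = 20·5/50000 = 1/500 rad
Load 2 — point force P=10 kN at a=12 m (b=L-a=8):
  θ_2 = -Px(2a-x)/(2EI)  [x≤a] = -10·8·(2·12-8)/(2·50000) = -8/625 rad
Superposition: θ = Σ θ_i = -27/2500 rad ≈ -0.010800 rad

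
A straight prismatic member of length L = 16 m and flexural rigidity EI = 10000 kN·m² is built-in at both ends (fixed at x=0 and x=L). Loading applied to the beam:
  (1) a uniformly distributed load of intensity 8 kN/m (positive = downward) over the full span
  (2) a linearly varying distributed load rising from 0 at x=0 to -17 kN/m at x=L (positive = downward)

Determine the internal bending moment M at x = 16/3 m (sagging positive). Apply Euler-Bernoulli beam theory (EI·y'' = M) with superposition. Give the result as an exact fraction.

Load 1 — uniform load w=8 kN/m over full span:
  M_1 = wLx/2 - wL²/12 - wx²/2 = 8·16·(16/3)/2 - 8·16²/12 - 8·(16/3)²/2 = 512/9 kN·m
Load 2 — triangular load w₀=-17 kN/m (0→w₀ over full span):
  M_2 = 3w₀Lx/20 - w₀L²/30 - w₀x³/(6L) = 3·(-17)·16·(16/3)/20 - (-17)·16²/30 - (-17)·(16/3)³/(6·16) = -18496/405 kN·m
Superposition: M = Σ M_i = 4544/405 kN·m ≈ 11.219753 kN·m

M(16/3) = 4544/405 kN·m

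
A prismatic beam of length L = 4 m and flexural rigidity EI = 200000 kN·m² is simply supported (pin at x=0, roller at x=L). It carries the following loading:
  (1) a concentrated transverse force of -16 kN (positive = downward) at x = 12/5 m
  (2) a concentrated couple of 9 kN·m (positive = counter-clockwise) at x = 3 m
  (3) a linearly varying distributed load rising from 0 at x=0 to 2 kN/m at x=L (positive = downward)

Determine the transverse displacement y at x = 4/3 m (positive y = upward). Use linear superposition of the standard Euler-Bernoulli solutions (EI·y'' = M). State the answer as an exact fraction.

y(4/3) = 1488223/36450000000 m

Load 1 — point force P=-16 kN at a=12/5 m (b=L-a=8/5):
  y_1 = -Pbx(L²-b²-x²)/(6LEI)  [x≤a] = -(-16)·(8/5)·(4/3)·(4²-(8/5)²-(4/3)²)/(6·4·200000) = 2624/31640625 m
Load 2 — applied couple M₀=9 kN·m at a=3 m (b=L-a=1):
  y_2 = (M₀x³/(6L)+C₁x)/EI  [x≤a] with C₁=M₀(3b²-L²)/(6L)=-39/8 = (9·(4/3)³/(6·4)+(-39/8)·(4/3))/200000 = -101/3600000 m
Load 3 — triangular load w₀=2 kN/m (0→w₀ over full span):
  y_3 = -w₀x(7L⁴-10L²x²+3x⁴)/(360LEI) = -2·(4/3)·(7·4⁴-10·4²·(4/3)²+3·(4/3)⁴)/(360·4·200000) = -32/2278125 m
Superposition: y = Σ y_i = 1488223/36450000000 m ≈ 0.000041 m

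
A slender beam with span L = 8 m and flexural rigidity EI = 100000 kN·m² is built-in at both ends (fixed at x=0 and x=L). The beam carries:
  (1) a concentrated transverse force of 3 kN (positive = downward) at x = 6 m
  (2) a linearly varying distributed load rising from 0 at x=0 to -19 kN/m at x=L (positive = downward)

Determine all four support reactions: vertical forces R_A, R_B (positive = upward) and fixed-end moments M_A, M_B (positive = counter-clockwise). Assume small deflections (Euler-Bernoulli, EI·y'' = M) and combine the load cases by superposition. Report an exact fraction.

R_A = -3573/160 kN, M_A = -4729/120 kN·m, R_B = -8107/160 kN, M_B = 2297/40 kN·m

Load 1 — point force P=3 kN at a=6 m (b=L-a=2):
  R_A = Pb²(3a+b)/L³ = 3·2²·(3·6+2)/8³ = 15/32 kN
  M_A = Pab²/L² = 3·6·2²/8² = 9/8 kN·m
  R_B = Pa²(a+3b)/L³ = 3·6²·(6+3·2)/8³ = 81/32 kN
  M_B = -Pa²b/L² = -3·6²·2/8² = -27/8 kN·m
Load 2 — triangular load w₀=-19 kN/m (0→w₀ over full span):
  R_A = 3w₀L/20 = 3·(-19)·8/20 = -114/5 kN
  M_A = w₀L²/30 = (-19)·8²/30 = -608/15 kN·m
  R_B = 7w₀L/20 = 7·(-19)·8/20 = -266/5 kN
  M_B = -w₀L²/20 = -(-19)·8²/20 = 304/5 kN·m
Superposition: R_A = -3573/160 kN, M_A = -4729/120 kN·m, R_B = -8107/160 kN, M_B = 2297/40 kN·m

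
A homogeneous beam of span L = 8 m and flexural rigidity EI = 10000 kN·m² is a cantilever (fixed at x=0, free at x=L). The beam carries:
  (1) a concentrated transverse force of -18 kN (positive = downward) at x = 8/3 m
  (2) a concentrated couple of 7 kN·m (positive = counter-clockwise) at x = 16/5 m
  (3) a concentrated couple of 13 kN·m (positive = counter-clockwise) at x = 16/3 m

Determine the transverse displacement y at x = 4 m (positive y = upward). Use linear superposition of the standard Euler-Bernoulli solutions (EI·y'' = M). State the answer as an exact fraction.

y(4) = 10037/281250 m

Load 1 — point force P=-18 kN at a=8/3 m (b=L-a=16/3):
  y_1 = -Pa²(3x-a)/(6EI)  [x>a] = -(-18)·(8/3)²·(3·4-(8/3))/(6·10000) = 112/5625 m
Load 2 — applied couple M₀=7 kN·m at a=16/5 m (b=L-a=24/5):
  y_2 = M₀a(2x-a)/(2EI)  [x>a] = 7·(16/5)·(2·4-(16/5))/(2·10000) = 84/15625 m
Load 3 — applied couple M₀=13 kN·m at a=16/3 m (b=L-a=8/3):
  y_3 = M₀x²/(2EI)  [x≤a] = 13·4²/(2·10000) = 13/1250 m
Superposition: y = Σ y_i = 10037/281250 m ≈ 0.035687 m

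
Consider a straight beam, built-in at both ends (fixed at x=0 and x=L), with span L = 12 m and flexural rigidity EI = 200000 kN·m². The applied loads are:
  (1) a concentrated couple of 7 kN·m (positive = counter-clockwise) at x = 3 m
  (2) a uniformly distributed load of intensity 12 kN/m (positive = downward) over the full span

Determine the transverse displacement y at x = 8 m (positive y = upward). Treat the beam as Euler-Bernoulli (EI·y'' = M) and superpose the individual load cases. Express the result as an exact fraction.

Load 1 — applied couple M₀=7 kN·m at a=3 m (b=L-a=9):
  y_1 = (R_Ax³/6 - M_Ax²/2 - M₀(x-a)²/2)/EI  [x>a] with R_A=21/32, M_A=-21/16 = ((21/32)·8³/6 - (-21/16)·8²/2 - 7·(8-3)²/2)/200000 = 21/400000 m
Load 2 — uniform load w=12 kN/m over full span:
  y_2 = -wx²(L-x)²/(24EI) = -12·8²·(12-8)²/(24·200000) = -8/3125 m
Superposition: y = Σ y_i = -1003/400000 m ≈ -0.002508 m

y(8) = -1003/400000 m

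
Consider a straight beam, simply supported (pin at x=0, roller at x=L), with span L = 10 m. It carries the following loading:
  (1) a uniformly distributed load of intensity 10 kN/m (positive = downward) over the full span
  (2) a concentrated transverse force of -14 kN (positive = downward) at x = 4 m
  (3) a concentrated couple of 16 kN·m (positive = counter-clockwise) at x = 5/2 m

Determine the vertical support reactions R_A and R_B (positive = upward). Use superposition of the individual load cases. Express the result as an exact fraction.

Load 1 — uniform load w=10 kN/m over full span:
  R_A = wL/2 = 10·10/2 = 50 kN
  R_B = wL/2 = 10·10/2 = 50 kN
Load 2 — point force P=-14 kN at a=4 m (b=L-a=6):
  R_A = Pb/L = (-14)·6/10 = -42/5 kN
  R_B = Pa/L = (-14)·4/10 = -28/5 kN
Load 3 — applied couple M₀=16 kN·m at a=5/2 m (b=L-a=15/2):
  R_A = M₀/L = 16/10 = 8/5 kN
  R_B = -M₀/L = -16/10 = -8/5 kN
Superposition: R_A = 216/5 kN, R_B = 214/5 kN

R_A = 216/5 kN, R_B = 214/5 kN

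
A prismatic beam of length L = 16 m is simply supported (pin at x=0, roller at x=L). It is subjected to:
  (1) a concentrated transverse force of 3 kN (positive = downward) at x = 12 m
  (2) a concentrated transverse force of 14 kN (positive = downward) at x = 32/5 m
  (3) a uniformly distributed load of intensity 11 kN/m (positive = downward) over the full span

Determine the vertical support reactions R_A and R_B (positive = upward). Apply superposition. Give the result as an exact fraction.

Load 1 — point force P=3 kN at a=12 m (b=L-a=4):
  R_A = Pb/L = 3·4/16 = 3/4 kN
  R_B = Pa/L = 3·12/16 = 9/4 kN
Load 2 — point force P=14 kN at a=32/5 m (b=L-a=48/5):
  R_A = Pb/L = 14·(48/5)/16 = 42/5 kN
  R_B = Pa/L = 14·(32/5)/16 = 28/5 kN
Load 3 — uniform load w=11 kN/m over full span:
  R_A = wL/2 = 11·16/2 = 88 kN
  R_B = wL/2 = 11·16/2 = 88 kN
Superposition: R_A = 1943/20 kN, R_B = 1917/20 kN

R_A = 1943/20 kN, R_B = 1917/20 kN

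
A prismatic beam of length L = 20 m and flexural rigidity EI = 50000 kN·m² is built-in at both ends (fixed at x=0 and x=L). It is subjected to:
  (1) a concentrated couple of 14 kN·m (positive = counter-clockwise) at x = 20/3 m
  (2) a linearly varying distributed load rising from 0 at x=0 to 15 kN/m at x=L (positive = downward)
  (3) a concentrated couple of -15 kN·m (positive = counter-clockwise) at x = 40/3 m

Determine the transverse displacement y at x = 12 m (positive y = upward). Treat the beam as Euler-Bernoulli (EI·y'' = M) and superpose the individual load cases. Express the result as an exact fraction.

y(12) = -16051/281250 m

Load 1 — applied couple M₀=14 kN·m at a=20/3 m (b=L-a=40/3):
  y_1 = (R_Ax³/6 - M_Ax²/2 - M₀(x-a)²/2)/EI  [x>a] with R_A=14/15, M_A=0 = ((14/15)·12³/6 - 0·12²/2 - 14·(12-(20/3))²/2)/50000 = 196/140625 m
Load 2 — triangular load w₀=15 kN/m (0→w₀ over full span):
  y_2 = -w₀x²(L-x)²(x+2L)/(120LEI) = -15·12²·(20-12)²·(12+2·20)/(120·20·50000) = -936/15625 m
Load 3 — applied couple M₀=-15 kN·m at a=40/3 m (b=L-a=20/3):
  y_3 = (R_Ax³/6 - M_Ax²/2)/EI  [x≤a] with R_A=-1, M_A=-5 = ((-1)·12³/6 - (-5)·12²/2)/50000 = 9/6250 m
Superposition: y = Σ y_i = -16051/281250 m ≈ -0.057070 m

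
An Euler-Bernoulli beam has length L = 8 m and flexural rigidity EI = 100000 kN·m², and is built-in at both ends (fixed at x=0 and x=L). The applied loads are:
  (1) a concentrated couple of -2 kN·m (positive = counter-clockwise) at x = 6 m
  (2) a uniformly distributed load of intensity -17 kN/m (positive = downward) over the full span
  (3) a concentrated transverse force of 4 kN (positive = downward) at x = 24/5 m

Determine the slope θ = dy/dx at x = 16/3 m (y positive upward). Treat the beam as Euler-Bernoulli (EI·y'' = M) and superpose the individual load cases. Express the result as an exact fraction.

θ(16/3) = -259823/506250000 rad

Load 1 — applied couple M₀=-2 kN·m at a=6 m (b=L-a=2):
  θ_1 = (R_Ax²/2 - M_Ax)/EI  [x≤a] with R_A=-9/32, M_A=-5/8 = ((-9/32)·(16/3)²/2 - (-5/8)·(16/3))/100000 = -1/150000 rad
Load 2 — uniform load w=-17 kN/m over full span:
  θ_2 = -wx(L-x)(L-2x)/(12EI) = -(-17)·(16/3)·(8-(16/3))·(8-2·(16/3))/(12·100000) = -136/253125 rad
Load 3 — point force P=4 kN at a=24/5 m (b=L-a=16/5):
  θ_3 = Pa²(L-x)(2bL-(3b+a)(L-x))/(2L³EI)  [x>a] = 4·(24/5)²·(8-(16/3))·(2·(16/5)·8-(3·(16/5)+(24/5))·(8-(16/3)))/(2·8³·100000) = 12/390625 rad
Superposition: θ = Σ θ_i = -259823/506250000 rad ≈ -0.000513 rad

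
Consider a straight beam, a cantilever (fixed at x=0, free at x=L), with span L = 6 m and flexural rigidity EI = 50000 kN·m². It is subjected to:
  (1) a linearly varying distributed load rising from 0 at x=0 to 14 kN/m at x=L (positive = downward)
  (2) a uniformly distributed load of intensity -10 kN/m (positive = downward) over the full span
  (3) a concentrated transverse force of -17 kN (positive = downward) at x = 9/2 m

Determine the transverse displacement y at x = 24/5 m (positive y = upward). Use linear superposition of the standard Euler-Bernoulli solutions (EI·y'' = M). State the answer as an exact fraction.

Load 1 — triangular load w₀=14 kN/m (0→w₀ over full span):
  y_1 = (w₀Lx³/12-w₀L²x²/6-w₀x⁵/(120L))/EI = (14·6·(24/5)³/12-14·6²·(24/5)²/6-14·(24/5)⁵/(120·6))/50000 = -1182384/48828125 m
Load 2 — uniform load w=-10 kN/m over full span:
  y_2 = -wx²(x²-4Lx+6L²)/(24EI) = -(-10)·(24/5)²·((24/5)²-4·6·(24/5)+6·6²)/(24·50000) = 9288/390625 m
Load 3 — point force P=-17 kN at a=9/2 m (b=L-a=3/2):
  y_3 = -Pa²(3x-a)/(6EI)  [x>a] = -(-17)·(9/2)²·(3·(24/5)-(9/2))/(6·50000) = 45441/4000000 m
Superposition: y = Σ y_i = 136528821/12500000000 m ≈ 0.010922 m

y(24/5) = 136528821/12500000000 m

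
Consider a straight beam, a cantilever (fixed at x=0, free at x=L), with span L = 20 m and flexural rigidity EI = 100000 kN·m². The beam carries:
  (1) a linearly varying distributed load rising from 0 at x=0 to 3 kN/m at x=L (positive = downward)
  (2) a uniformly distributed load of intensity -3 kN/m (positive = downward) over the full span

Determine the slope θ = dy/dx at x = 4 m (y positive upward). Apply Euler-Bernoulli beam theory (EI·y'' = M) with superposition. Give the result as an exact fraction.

Load 1 — triangular load w₀=3 kN/m (0→w₀ over full span):
  θ_1 = (w₀Lx²/4-w₀L²x/3-w₀x⁴/(24L))/EI = (3·20·4²/4-3·20²·4/3-3·4⁴/(24·20))/100000 = -851/62500 rad
Load 2 — uniform load w=-3 kN/m over full span:
  θ_2 = -wx(x²-3Lx+3L²)/(6EI) = -(-3)·4·(4²-3·20·4+3·20²)/(6·100000) = 61/3125 rad
Superposition: θ = Σ θ_i = 369/62500 rad ≈ 0.005904 rad

θ(4) = 369/62500 rad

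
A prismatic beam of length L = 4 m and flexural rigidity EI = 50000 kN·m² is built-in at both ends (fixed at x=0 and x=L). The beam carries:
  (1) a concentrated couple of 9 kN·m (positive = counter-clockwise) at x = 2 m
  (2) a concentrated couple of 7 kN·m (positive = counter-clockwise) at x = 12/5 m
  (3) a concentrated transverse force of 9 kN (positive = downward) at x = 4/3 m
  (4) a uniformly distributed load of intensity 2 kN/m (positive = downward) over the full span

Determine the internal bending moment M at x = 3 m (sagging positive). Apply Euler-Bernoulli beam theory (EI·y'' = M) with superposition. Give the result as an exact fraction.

Load 1 — applied couple M₀=9 kN·m at a=2 m (b=L-a=2):
  M_1 = R_Ax - M_A - M₀  [x>a] with R_A=27/8, M_A=9/4 = (27/8)·3 - (9/4) - 9 = -9/8 kN·m
Load 2 — applied couple M₀=7 kN·m at a=12/5 m (b=L-a=8/5):
  M_2 = R_Ax - M_A - M₀  [x>a] with R_A=63/25, M_A=56/25 = (63/25)·3 - (56/25) - 7 = -42/25 kN·m
Load 3 — point force P=9 kN at a=4/3 m (b=L-a=8/3):
  M_3 = Pa²(a+3b)(L-x)/L³ - Pa²b/L²  [x>a] = 9·(4/3)²·((4/3)+3·(8/3))·(4-3)/4³ - 9·(4/3)²·(8/3)/4² = -1/3 kN·m
Load 4 — uniform load w=2 kN/m over full span:
  M_4 = wLx/2 - wL²/12 - wx²/2 = 2·4·3/2 - 2·4²/12 - 2·3²/2 = 1/3 kN·m
Superposition: M = Σ M_i = -561/200 kN·m ≈ -2.805000 kN·m

M(3) = -561/200 kN·m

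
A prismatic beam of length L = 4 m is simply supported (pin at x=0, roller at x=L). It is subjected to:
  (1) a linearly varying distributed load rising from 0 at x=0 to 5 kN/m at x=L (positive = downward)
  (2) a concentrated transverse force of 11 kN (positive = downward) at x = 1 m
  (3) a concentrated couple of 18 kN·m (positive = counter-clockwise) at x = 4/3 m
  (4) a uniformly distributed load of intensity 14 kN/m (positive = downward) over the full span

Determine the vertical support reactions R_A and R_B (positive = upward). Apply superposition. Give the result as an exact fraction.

R_A = 529/12 kN, R_B = 395/12 kN

Load 1 — triangular load w₀=5 kN/m (0→w₀ over full span):
  R_A = w₀L/6 = 5·4/6 = 10/3 kN
  R_B = w₀L/3 = 5·4/3 = 20/3 kN
Load 2 — point force P=11 kN at a=1 m (b=L-a=3):
  R_A = Pb/L = 11·3/4 = 33/4 kN
  R_B = Pa/L = 11·1/4 = 11/4 kN
Load 3 — applied couple M₀=18 kN·m at a=4/3 m (b=L-a=8/3):
  R_A = M₀/L = 18/4 = 9/2 kN
  R_B = -M₀/L = -18/4 = -9/2 kN
Load 4 — uniform load w=14 kN/m over full span:
  R_A = wL/2 = 14·4/2 = 28 kN
  R_B = wL/2 = 14·4/2 = 28 kN
Superposition: R_A = 529/12 kN, R_B = 395/12 kN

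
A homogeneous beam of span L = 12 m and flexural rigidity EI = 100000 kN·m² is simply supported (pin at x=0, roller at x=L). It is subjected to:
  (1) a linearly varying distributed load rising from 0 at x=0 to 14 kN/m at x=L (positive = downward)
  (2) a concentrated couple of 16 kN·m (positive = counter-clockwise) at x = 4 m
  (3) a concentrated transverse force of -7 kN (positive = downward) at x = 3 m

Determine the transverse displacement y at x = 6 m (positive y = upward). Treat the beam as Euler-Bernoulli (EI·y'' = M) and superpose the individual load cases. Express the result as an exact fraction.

y(6) = -6547/400000 m

Load 1 — triangular load w₀=14 kN/m (0→w₀ over full span):
  y_1 = -w₀x(7L⁴-10L²x²+3x⁴)/(360LEI) = -14·6·(7·12⁴-10·12²·6²+3·6⁴)/(360·12·100000) = -189/10000 m
Load 2 — applied couple M₀=16 kN·m at a=4 m (b=L-a=8):
  y_2 = (M₀x³/(6L)-M₀(x-a)²/2+C₁x)/EI  [x>a] with C₁=M₀(3b²-L²)/(6L)=32/3 = (16·6³/(6·12)-16·(6-4)²/2+(32/3)·6)/100000 = 1/1250 m
Load 3 — point force P=-7 kN at a=3 m (b=L-a=9):
  y_3 = -Pa(L-x)(2Lx-a²-x²)/(6LEI)  [x>a] = -(-7)·3·(12-6)·(2·12·6-3²-6²)/(6·12·100000) = 693/400000 m
Superposition: y = Σ y_i = -6547/400000 m ≈ -0.016368 m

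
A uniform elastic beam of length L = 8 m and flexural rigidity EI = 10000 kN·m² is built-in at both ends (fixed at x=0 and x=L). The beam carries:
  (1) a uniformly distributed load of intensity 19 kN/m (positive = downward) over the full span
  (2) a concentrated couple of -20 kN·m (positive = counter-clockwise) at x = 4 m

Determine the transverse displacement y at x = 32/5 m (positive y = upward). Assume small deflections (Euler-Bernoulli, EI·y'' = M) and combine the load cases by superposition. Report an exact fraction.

y(32/5) = -10178/1171875 m

Load 1 — uniform load w=19 kN/m over full span:
  y_1 = -wx²(L-x)²/(24EI) = -19·(32/5)²·(8-(32/5))²/(24·10000) = -9728/1171875 m
Load 2 — applied couple M₀=-20 kN·m at a=4 m (b=L-a=4):
  y_2 = (R_Ax³/6 - M_Ax²/2 - M₀(x-a)²/2)/EI  [x>a] with R_A=-15/4, M_A=-5 = ((-15/4)·(32/5)³/6 - (-5)·(32/5)²/2 - (-20)·((32/5)-4)²/2)/10000 = -6/15625 m
Superposition: y = Σ y_i = -10178/1171875 m ≈ -0.008685 m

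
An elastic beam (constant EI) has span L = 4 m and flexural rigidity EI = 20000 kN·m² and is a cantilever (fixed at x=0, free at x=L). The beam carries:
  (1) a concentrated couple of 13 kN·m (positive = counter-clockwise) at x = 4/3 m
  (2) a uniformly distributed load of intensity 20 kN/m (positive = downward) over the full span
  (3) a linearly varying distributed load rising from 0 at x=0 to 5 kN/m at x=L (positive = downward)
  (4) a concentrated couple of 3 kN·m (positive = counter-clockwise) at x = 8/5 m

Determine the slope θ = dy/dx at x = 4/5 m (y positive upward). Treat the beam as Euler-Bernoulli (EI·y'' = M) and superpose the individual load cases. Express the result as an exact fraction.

Load 1 — applied couple M₀=13 kN·m at a=4/3 m (b=L-a=8/3):
  θ_1 = M₀x/EI  [x≤a] = 13·(4/5)/20000 = 13/25000 rad
Load 2 — uniform load w=20 kN/m over full span:
  θ_2 = -wx(x²-3Lx+3L²)/(6EI) = -20·(4/5)·((4/5)²-3·4·(4/5)+3·4²)/(6·20000) = -244/46875 rad
Load 3 — triangular load w₀=5 kN/m (0→w₀ over full span):
  θ_3 = (w₀Lx²/4-w₀L²x/3-w₀x⁴/(24L))/EI = (5·4·(4/5)²/4-5·4²·(4/5)/3-5·(4/5)⁴/(24·4))/20000 = -851/937500 rad
Load 4 — applied couple M₀=3 kN·m at a=8/5 m (b=L-a=12/5):
  θ_4 = M₀x/EI  [x≤a] = 3·(4/5)/20000 = 3/25000 rad
Superposition: θ = Σ θ_i = -5131/937500 rad ≈ -0.005473 rad

θ(4/5) = -5131/937500 rad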